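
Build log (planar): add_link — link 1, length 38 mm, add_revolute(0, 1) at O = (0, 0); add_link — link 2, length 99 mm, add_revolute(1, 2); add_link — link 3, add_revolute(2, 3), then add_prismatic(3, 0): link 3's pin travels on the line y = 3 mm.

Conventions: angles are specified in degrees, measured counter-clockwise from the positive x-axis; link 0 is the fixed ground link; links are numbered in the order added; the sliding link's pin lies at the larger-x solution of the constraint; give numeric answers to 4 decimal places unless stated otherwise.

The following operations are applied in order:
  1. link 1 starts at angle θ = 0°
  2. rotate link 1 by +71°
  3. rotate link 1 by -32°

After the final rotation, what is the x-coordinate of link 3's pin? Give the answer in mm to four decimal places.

geometry: r = 38 mm, L = 99 mm, e = 3 mm; θ starts at 0°
rotate link 1 by +71°: θ ← 0° +71° = 71°
rotate link 1 by -32°: θ ← 71° -32° = 39°
crank pin P = (r cos θ, r sin θ) = (29.531547, 23.914175)
h = r sin θ − e = 23.914175 − 3 = 20.914175
x = r cos θ + √(L² − h²) = 29.531547 + 96.765682 = 126.297229

126.2972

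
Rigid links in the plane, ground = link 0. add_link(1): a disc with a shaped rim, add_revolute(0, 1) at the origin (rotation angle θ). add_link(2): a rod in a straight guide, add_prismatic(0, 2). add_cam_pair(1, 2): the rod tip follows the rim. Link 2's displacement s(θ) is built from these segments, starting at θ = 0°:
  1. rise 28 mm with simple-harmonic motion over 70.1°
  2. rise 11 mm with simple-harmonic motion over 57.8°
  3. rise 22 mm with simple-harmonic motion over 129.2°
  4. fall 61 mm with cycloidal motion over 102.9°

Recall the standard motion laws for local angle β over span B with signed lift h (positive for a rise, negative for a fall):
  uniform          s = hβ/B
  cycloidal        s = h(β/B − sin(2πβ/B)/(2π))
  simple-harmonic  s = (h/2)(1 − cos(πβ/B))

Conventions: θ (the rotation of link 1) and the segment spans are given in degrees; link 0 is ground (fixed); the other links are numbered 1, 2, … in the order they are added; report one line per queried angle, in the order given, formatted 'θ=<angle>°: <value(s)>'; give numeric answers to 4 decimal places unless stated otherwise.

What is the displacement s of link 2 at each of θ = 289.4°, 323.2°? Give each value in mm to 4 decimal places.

segment 1 (0° to 70.1°, simple-harmonic, h = 28) is passed completely: s = 0.0000 + (28) = 28.0000
segment 2 (70.1° to 127.9°, simple-harmonic, h = 11) is passed completely: s = 28.0000 + (11) = 39.0000
segment 3 (127.9° to 257.1°, simple-harmonic, h = 22) is passed completely: s = 39.0000 + (22) = 61.0000
θ = 289.4° falls in segment 4 (257.1° to 360°, cycloidal, h = -61): β = 289.4 − 257.1 = 32.3°, B = 102.9°; Δs = -61·(0.3139 − sin(2π·0.3139)/(2π)) = -10.2112; s = 61.0000 − 10.2112 = 50.7888
θ = 323.2° falls in segment 4 (257.1° to 360°, cycloidal, h = -61): β = 323.2 − 257.1 = 66.1°, B = 102.9°; Δs = -61·(0.6424 − sin(2π·0.6424)/(2π)) = -46.7565; s = 61.0000 − 46.7565 = 14.2435

θ=289.4°: 50.7888
θ=323.2°: 14.2435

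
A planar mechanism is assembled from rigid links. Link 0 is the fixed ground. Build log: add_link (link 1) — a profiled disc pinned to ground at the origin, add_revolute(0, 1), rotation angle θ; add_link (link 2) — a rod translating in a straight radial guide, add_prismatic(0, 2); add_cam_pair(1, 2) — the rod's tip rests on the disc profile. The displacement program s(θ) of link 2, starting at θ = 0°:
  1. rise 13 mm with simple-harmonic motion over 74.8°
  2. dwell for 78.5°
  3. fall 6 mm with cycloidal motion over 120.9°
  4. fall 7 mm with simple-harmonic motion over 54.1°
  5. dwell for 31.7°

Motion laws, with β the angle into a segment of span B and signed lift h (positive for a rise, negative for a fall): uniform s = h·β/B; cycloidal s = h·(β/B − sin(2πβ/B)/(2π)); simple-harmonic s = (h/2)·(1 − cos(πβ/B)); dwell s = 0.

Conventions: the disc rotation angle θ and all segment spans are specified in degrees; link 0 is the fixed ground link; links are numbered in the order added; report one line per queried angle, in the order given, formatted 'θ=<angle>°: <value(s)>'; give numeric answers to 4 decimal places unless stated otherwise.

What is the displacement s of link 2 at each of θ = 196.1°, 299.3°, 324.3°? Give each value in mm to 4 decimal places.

seg 1 [0°–74.8°] simple-harmonic, h=13: full span → s += 13 → s = 13.0000
seg 2 [74.8°–153.3°] dwell: s stays 13.0000
seg 3 [153.3°–274.2°] cycloidal, h=-6: θ=196.1° here. β=42.8, B=120.9. -6·(0.3540 − sin(2π·0.3540)/(2π)) = -1.3659 → s = 11.6341
seg 3 [153.3°–274.2°] cycloidal, h=-6: full span → s += -6 → s = 7.0000
seg 4 [274.2°–328.3°] simple-harmonic, h=-7: θ=299.3° here. β=25.1, B=54.1. -7/2·(1 − cos(π·0.4640)) = -3.1045 → s = 3.8955
seg 4 [274.2°–328.3°] simple-harmonic, h=-7: θ=324.3° here. β=50.1, B=54.1. -7/2·(1 − cos(π·0.9261)) = -6.9060 → s = 0.0940

θ=196.1°: 11.6341
θ=299.3°: 3.8955
θ=324.3°: 0.0940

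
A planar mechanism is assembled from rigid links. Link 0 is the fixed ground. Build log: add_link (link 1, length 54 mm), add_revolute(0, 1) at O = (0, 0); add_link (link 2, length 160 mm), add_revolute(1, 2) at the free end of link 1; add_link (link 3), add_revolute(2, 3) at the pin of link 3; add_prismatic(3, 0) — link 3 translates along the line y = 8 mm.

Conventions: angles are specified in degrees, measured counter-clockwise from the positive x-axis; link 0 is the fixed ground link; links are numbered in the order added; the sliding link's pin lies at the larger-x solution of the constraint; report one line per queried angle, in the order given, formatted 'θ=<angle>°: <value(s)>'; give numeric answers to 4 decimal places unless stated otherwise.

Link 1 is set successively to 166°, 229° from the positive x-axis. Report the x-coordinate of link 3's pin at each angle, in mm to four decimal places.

geometry: r = 54 mm, L = 160 mm, e = 8 mm
θ=166°: crank pin P = (r cos θ, r sin θ) = (-52.395969, 13.063782)
θ=166°: h = r sin θ − e = 13.063782 − 8 = 5.063782
θ=166°: x = r cos θ + √(L² − h²) = -52.395969 + 159.919849 = 107.523880
θ=229°: crank pin P = (r cos θ, r sin θ) = (-35.427188, -40.754317)
θ=229°: h = r sin θ − e = -40.754317 − 8 = -48.754317
θ=229°: x = r cos θ + √(L² − h²) = -35.427188 + 152.390999 = 116.963811

θ=166°: 107.5239
θ=229°: 116.9638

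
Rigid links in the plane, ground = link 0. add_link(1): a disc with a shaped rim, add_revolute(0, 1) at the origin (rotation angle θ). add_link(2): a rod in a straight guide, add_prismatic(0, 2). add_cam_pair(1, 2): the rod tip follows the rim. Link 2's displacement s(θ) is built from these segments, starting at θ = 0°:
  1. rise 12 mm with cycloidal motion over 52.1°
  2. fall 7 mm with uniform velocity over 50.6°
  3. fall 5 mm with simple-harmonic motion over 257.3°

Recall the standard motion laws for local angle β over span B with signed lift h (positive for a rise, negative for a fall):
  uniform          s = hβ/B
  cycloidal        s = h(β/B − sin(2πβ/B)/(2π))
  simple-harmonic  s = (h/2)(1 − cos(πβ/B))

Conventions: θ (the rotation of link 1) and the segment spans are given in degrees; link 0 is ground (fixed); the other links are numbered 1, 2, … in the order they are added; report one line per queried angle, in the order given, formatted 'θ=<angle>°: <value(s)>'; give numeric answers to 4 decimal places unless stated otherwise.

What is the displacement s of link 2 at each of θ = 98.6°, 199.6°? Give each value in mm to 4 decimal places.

segment 1 (0° to 52.1°, cycloidal, h = 12) is passed completely: s = 0.0000 + (12) = 12.0000
θ = 98.6° falls in segment 2 (52.1° to 102.7°, uniform, h = -7): β = 98.6 − 52.1 = 46.5°, B = 50.6°; Δs = -7·46.5/50.6 = -6.4328; s = 12.0000 − 6.4328 = 5.5672
segment 2 (52.1° to 102.7°, uniform, h = -7) is passed completely: s = 12.0000 + (-7) = 5.0000
θ = 199.6° falls in segment 3 (102.7° to 360°, simple-harmonic, h = -5): β = 199.6 − 102.7 = 96.9°, B = 257.3°; Δs = -5/2·(1 − cos(π·0.3766)) = -1.5549; s = 5.0000 − 1.5549 = 3.4451

θ=98.6°: 5.5672
θ=199.6°: 3.4451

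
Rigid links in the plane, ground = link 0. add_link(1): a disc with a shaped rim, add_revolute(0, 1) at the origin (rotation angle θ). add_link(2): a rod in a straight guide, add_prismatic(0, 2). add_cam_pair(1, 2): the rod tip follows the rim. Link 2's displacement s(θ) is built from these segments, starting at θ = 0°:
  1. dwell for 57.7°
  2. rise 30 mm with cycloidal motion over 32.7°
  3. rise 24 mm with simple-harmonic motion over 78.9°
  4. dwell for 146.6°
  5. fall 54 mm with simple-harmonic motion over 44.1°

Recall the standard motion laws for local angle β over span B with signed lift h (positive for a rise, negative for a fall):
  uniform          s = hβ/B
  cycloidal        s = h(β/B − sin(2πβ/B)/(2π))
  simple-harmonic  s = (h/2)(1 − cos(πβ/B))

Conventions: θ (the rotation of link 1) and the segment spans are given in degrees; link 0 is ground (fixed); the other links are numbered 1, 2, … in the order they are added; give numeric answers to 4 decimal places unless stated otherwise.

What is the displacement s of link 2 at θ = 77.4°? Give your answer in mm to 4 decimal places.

segment 1 (0° to 57.7°, dwell): s unchanged at 0.0000
θ = 77.4° falls in segment 2 (57.7° to 90.4°, cycloidal, h = 30): β = 77.4 − 57.7 = 19.7°, B = 32.7°; Δs = 30·(0.6024 − sin(2π·0.6024)/(2π)) = 20.9389; s = 0.0000 + 20.9389 = 20.9389

20.9389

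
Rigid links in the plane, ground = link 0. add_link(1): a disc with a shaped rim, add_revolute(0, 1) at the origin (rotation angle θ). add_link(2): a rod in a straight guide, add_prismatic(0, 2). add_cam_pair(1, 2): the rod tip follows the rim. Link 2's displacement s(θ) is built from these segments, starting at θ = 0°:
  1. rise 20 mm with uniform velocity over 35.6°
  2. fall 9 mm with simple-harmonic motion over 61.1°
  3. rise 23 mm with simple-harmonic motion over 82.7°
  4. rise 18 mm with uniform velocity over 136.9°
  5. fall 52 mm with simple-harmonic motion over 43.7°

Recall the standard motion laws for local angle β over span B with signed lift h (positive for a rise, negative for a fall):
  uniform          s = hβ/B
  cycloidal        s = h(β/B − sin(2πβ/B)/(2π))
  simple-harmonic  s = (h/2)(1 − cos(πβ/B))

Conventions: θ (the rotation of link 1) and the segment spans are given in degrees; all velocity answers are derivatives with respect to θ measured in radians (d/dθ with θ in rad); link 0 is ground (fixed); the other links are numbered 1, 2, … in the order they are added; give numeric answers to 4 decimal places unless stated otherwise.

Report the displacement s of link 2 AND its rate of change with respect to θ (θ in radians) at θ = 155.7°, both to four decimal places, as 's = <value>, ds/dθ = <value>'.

segment 1 (0° to 35.6°, uniform, h = 20) is passed completely: s = 0.0000 + (20) = 20.0000
segment 2 (35.6° to 96.7°, simple-harmonic, h = -9) is passed completely: s = 20.0000 + (-9) = 11.0000
θ = 155.7° falls in segment 3 (96.7° to 179.4°, simple-harmonic, h = 23): β = 155.7 − 96.7 = 59°, B = 82.7°; Δs = 23/2·(1 − cos(π·0.7134)) = 18.6457; s = 11.0000 + 18.6457 = 29.6457
velocity in seg [96.7°–179.4°] (simple-harmonic), θ in radians: β = 59° = 1.0297 rad, B = 82.7° = 1.4434 rad; ds/dθ = (πh/(2B)) sin(πβ/B) = (π·23/(2·1.4434)) sin(π·0.7134) = 19.611695 mm/rad

s = 29.6457, ds/dθ = 19.6117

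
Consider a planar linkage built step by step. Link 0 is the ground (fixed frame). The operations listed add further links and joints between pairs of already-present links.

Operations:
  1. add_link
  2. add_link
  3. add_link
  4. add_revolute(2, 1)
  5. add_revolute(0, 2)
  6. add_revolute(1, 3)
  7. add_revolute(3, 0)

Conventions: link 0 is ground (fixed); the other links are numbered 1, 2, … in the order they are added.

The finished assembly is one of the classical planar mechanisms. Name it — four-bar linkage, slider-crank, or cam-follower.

links: 4 (incl. ground); joints: 4 revolute, 0 prismatic, 0 higher (cam) pair, forming one closed loop
4 links in a single 4R loop → four-bar linkage

four-bar linkage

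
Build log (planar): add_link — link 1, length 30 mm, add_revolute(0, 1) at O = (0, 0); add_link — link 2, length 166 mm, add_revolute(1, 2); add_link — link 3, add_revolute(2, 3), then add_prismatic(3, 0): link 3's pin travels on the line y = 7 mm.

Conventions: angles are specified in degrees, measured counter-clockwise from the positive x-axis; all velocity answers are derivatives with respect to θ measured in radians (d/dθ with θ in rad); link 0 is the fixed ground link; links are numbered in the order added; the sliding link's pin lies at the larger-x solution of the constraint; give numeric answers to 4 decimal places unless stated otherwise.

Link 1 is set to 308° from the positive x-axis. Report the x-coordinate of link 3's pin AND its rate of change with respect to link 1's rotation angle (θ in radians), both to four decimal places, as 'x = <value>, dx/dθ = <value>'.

geometry: r = 30 mm, L = 166 mm, e = 7 mm
crank pin P = (r cos θ, r sin θ) = (18.469844, -23.640323)
h = r sin θ − e = -23.640323 − 7 = -30.640323
x = r cos θ + √(L² − h²) = 18.469844 + 163.147696 = 181.617540
dx/dθ = −r sin θ − h·r cos θ/√(L² − h²) (θ in radians; h = -30.640323) = 27.109094

x = 181.6175, dx/dθ = 27.1091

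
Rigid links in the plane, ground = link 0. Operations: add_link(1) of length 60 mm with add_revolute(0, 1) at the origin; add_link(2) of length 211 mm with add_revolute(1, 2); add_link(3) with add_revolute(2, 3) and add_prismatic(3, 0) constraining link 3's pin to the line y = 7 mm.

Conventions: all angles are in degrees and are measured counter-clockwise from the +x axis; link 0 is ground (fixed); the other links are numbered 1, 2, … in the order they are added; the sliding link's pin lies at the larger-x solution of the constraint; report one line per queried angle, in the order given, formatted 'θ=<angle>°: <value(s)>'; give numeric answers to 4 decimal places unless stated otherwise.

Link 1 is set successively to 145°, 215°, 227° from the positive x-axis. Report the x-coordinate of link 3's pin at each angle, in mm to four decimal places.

geometry: r = 60 mm, L = 211 mm, e = 7 mm
θ=145°: crank pin P = (r cos θ, r sin θ) = (-49.149123, 34.414586)
θ=145°: h = r sin θ − e = 34.414586 − 7 = 27.414586
θ=145°: x = r cos θ + √(L² − h²) = -49.149123 + 209.211473 = 160.062350
θ=215°: crank pin P = (r cos θ, r sin θ) = (-49.149123, -34.414586)
θ=215°: h = r sin θ − e = -34.414586 − 7 = -41.414586
θ=215°: x = r cos θ + √(L² − h²) = -49.149123 + 206.895703 = 157.746581
θ=227°: crank pin P = (r cos θ, r sin θ) = (-40.919902, -43.881222)
θ=227°: h = r sin θ − e = -43.881222 − 7 = -50.881222
θ=227°: x = r cos θ + √(L² − h²) = -40.919902 + 204.773292 = 163.853391

θ=145°: 160.0624
θ=215°: 157.7466
θ=227°: 163.8534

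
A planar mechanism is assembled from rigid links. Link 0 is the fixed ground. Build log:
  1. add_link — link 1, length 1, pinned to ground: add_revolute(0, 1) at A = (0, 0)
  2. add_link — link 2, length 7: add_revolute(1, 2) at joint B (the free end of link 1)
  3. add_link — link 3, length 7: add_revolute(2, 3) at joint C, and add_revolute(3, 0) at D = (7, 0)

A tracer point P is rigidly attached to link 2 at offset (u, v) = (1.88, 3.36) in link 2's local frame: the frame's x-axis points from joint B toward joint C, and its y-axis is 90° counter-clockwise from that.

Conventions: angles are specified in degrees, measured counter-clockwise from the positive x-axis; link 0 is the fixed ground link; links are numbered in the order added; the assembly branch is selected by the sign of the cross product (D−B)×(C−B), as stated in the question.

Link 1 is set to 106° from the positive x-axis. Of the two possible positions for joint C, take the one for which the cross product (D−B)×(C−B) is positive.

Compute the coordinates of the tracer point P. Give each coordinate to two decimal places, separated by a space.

A=(0,0), D=(7.00,0)
B = A + 1.00·(cos106°, sin106°) = (-0.2756, 0.9613)
|BD| = 7.3389
circle(B,7.00) ∩ circle(D,7.00): a=3.6694, h=5.9611
  candidates: C₊=(4.1430,6.3904) cross=43.748; C₋=(2.5814,-5.4292) cross=-43.748
  branch + wants cross > 0 → take C=(4.1430,6.3904) (cross=43.748)
ex = (C−B)/|BC| = (0.6312,0.7756); ey = (-0.7756,0.6312)
P = B + 1.88·ex + 3.36·ey = (-1.6949,4.5403)

-1.69 4.54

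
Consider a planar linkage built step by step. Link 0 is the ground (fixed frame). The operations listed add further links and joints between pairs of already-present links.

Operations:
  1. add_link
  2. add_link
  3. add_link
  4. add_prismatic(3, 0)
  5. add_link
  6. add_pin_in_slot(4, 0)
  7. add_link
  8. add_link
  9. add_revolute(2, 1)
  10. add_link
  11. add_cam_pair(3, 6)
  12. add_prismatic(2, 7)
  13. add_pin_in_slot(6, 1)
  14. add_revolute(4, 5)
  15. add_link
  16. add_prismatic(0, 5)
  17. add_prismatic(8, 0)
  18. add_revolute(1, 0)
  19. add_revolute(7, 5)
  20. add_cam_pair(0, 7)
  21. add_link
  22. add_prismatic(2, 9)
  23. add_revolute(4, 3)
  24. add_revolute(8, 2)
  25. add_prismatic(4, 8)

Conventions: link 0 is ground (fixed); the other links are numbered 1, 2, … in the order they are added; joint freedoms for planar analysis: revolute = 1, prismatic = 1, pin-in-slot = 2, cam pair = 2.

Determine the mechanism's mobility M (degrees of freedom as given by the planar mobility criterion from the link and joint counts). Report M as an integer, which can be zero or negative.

L=1 J1=0 J2=0
add link → L=2 J1=0 J2=0
add link → L=3 J1=0 J2=0
add link → L=4 J1=0 J2=0
P@3,0 dof=1 J1 → L=4 J1=1 J2=0
add link → L=5 J1=1 J2=0
PS@4,0 dof=2 J2 → L=5 J1=1 J2=1
add link → L=6 J1=1 J2=1
add link → L=7 J1=1 J2=1
R@2,1 dof=1 J1 → L=7 J1=2 J2=1
add link → L=8 J1=2 J2=1
C@3,6 dof=2 J2 → L=8 J1=2 J2=2
P@2,7 dof=1 J1 → L=8 J1=3 J2=2
PS@6,1 dof=2 J2 → L=8 J1=3 J2=3
R@4,5 dof=1 J1 → L=8 J1=4 J2=3
add link → L=9 J1=4 J2=3
P@0,5 dof=1 J1 → L=9 J1=5 J2=3
P@8,0 dof=1 J1 → L=9 J1=6 J2=3
R@1,0 dof=1 J1 → L=9 J1=7 J2=3
R@7,5 dof=1 J1 → L=9 J1=8 J2=3
C@0,7 dof=2 J2 → L=9 J1=8 J2=4
add link → L=10 J1=8 J2=4
P@2,9 dof=1 J1 → L=10 J1=9 J2=4
R@4,3 dof=1 J1 → L=10 J1=10 J2=4
R@8,2 dof=1 J1 → L=10 J1=11 J2=4
P@4,8 dof=1 J1 → L=10 J1=12 J2=4
M=3(L−1)−2J1−J2=3·9−2·12−4=-1

M = -1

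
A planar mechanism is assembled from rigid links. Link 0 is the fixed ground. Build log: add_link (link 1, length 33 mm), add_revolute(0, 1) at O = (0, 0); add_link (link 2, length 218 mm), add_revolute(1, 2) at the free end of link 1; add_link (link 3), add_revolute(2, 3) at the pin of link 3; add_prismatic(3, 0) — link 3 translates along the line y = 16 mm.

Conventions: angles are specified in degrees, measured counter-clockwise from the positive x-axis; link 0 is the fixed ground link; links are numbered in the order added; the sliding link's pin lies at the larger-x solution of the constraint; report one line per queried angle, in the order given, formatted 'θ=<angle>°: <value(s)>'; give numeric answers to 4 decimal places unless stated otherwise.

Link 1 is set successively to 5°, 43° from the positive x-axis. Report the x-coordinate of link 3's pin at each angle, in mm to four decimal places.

geometry: r = 33 mm, L = 218 mm, e = 16 mm
θ=5°: crank pin P = (r cos θ, r sin θ) = (32.874425, 2.876140)
θ=5°: h = r sin θ − e = 2.876140 − 16 = -13.123860
θ=5°: x = r cos θ + √(L² − h²) = 32.874425 + 217.604605 = 250.479030
θ=43°: crank pin P = (r cos θ, r sin θ) = (24.134672, 22.505946)
θ=43°: h = r sin θ − e = 22.505946 − 16 = 6.505946
θ=43°: x = r cos θ + √(L² − h²) = 24.134672 + 217.902897 = 242.037569

θ=5°: 250.4790
θ=43°: 242.0376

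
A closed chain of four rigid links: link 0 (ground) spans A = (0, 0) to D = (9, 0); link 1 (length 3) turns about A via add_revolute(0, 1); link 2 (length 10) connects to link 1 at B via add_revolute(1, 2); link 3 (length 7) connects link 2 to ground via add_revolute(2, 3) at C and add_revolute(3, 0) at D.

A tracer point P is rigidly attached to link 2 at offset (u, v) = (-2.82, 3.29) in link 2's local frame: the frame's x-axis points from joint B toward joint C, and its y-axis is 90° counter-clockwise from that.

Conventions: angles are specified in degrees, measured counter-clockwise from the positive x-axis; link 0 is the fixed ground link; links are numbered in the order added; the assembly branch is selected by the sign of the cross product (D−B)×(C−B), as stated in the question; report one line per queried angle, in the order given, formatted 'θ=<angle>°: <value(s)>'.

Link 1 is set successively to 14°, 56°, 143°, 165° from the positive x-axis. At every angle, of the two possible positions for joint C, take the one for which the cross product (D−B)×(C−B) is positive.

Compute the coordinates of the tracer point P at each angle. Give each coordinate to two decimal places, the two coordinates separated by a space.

A=(0,0), D=(9.00,0)
θ=14°: B = A + 3.00·(cos14°, sin14°) = (2.9109, 0.7258)
θ=14°: |BD| = 6.1322
θ=14°: circle(B,10.00) ∩ circle(D,7.00): a=7.2245, h=6.9143
θ=14°:   candidates: C₊=(10.9029,6.7364) cross=42.400; C₋=(9.2663,-6.9949) cross=-42.400
θ=14°:   branch + wants cross > 0 → take C=(10.9029,6.7364) (cross=42.400)
θ=14°: ex = (C−B)/|BC| = (0.7992,0.6011); ey = (-0.6011,0.7992)
θ=14°: P = B + -2.82·ex + 3.29·ey = (-1.3204,1.6601)
θ=56°: B = A + 3.00·(cos56°, sin56°) = (1.6776, 2.4871)
θ=56°: |BD| = 7.7333
θ=56°: circle(B,10.00) ∩ circle(D,7.00): a=7.1641, h=6.9768
θ=56°:   candidates: C₊=(10.7049,6.7892) cross=53.954; C₋=(6.2172,-6.4231) cross=-53.954
θ=56°:   branch + wants cross > 0 → take C=(10.7049,6.7892) (cross=53.954)
θ=56°: ex = (C−B)/|BC| = (0.9027,0.4302); ey = (-0.4302,0.9027)
θ=56°: P = B + -2.82·ex + 3.29·ey = (-2.2835,4.2439)
θ=143°: B = A + 3.00·(cos143°, sin143°) = (-2.3959, 1.8054)
θ=143°: |BD| = 11.5380
θ=143°: circle(B,10.00) ∩ circle(D,7.00): a=7.9791, h=6.0278
θ=143°:   candidates: C₊=(6.4281,6.5104) cross=69.549; C₋=(4.5417,-5.3966) cross=-69.549
θ=143°:   branch + wants cross > 0 → take C=(6.4281,6.5104) (cross=69.549)
θ=143°: ex = (C−B)/|BC| = (0.8824,0.4705); ey = (-0.4705,0.8824)
θ=143°: P = B + -2.82·ex + 3.29·ey = (-6.4322,3.3817)
θ=165°: B = A + 3.00·(cos165°, sin165°) = (-2.8978, 0.7765)
θ=165°: |BD| = 11.9231
θ=165°: circle(B,10.00) ∩ circle(D,7.00): a=8.1003, h=5.8640
θ=165°:   candidates: C₊=(5.5672,6.1005) cross=69.916; C₋=(4.8034,-5.6026) cross=-69.916
θ=165°:   branch + wants cross > 0 → take C=(5.5672,6.1005) (cross=69.916)
θ=165°: ex = (C−B)/|BC| = (0.8465,0.5324); ey = (-0.5324,0.8465)
θ=165°: P = B + -2.82·ex + 3.29·ey = (-7.0365,2.0601)

θ=14°: -1.32 1.66
θ=56°: -2.28 4.24
θ=143°: -6.43 3.38
θ=165°: -7.04 2.06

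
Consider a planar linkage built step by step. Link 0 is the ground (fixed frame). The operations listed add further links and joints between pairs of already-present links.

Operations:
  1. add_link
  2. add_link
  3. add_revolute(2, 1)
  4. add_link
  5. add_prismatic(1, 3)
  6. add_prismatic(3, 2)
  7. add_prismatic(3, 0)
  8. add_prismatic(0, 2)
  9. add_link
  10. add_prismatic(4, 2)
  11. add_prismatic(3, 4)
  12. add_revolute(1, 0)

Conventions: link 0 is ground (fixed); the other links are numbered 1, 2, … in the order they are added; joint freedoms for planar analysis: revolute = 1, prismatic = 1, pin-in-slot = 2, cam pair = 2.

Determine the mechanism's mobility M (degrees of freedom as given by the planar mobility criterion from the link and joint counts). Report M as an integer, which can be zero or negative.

ground; <1,0,0>
#1 <2,0,0>
#2 <3,0,0>
R:2↔1 J1 <3,1,0>
#3 <4,1,0>
P:1↔3 J1 <4,2,0>
P:3↔2 J1 <4,3,0>
P:3↔0 J1 <4,4,0>
P:0↔2 J1 <4,5,0>
#4 <5,5,0>
P:4↔2 J1 <5,6,0>
P:3↔4 J1 <5,7,0>
R:1↔0 J1 <5,8,0>
3×4 − 2×8 − 1×0 = -4

M = -4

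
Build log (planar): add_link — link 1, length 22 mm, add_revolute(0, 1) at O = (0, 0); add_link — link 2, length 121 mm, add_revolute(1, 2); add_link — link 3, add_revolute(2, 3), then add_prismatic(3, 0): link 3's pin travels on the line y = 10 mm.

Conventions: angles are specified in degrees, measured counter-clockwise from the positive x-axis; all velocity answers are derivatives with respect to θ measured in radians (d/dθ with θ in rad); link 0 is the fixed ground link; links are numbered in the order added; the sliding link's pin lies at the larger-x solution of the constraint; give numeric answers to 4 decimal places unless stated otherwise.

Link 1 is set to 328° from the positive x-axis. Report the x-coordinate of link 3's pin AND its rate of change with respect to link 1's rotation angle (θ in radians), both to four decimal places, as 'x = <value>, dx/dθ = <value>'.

geometry: r = 22 mm, L = 121 mm, e = 10 mm
crank pin P = (r cos θ, r sin θ) = (18.657058, -11.658224)
h = r sin θ − e = -11.658224 − 10 = -21.658224
x = r cos θ + √(L² − h²) = 18.657058 + 119.045879 = 137.702937
dx/dθ = −r sin θ − h·r cos θ/√(L² − h²) (θ in radians; h = -21.658224) = 15.052535

x = 137.7029, dx/dθ = 15.0525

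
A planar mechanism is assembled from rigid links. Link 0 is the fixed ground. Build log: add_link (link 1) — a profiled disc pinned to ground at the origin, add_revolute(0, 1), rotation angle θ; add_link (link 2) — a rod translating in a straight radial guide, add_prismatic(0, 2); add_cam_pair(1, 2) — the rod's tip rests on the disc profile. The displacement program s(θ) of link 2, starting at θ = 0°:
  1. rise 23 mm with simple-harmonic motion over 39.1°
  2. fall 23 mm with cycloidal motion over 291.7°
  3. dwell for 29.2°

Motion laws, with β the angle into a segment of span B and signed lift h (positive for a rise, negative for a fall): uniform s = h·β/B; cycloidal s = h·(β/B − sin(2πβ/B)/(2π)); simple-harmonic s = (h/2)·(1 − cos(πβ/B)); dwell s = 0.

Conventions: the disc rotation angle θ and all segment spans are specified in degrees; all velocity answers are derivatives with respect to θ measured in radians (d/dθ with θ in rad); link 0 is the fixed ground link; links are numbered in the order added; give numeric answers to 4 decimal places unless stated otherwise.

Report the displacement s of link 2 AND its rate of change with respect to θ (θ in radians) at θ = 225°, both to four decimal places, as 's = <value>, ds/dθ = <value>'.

seg 1 [0°–39.1°] simple-harmonic, h=23: full span → s += 23 → s = 23.0000
seg 2 [39.1°–330.8°] cycloidal, h=-23: θ=225° here. β=185.9, B=291.7. -23·(0.6373 − sin(2π·0.6373)/(2π)) = -17.4384 → s = 5.5616
velocity in seg [39.1°–330.8°] (cycloidal), θ in radians: β = 185.9° = 3.2446 rad, B = 291.7° = 5.0911 rad; ds/dθ = (h/B)(1 − cos(2πβ/B)) = ((-23)/5.0911)(1 − cos(2π·0.6373)) = -7.455999 mm/rad

s = 5.5616, ds/dθ = -7.4560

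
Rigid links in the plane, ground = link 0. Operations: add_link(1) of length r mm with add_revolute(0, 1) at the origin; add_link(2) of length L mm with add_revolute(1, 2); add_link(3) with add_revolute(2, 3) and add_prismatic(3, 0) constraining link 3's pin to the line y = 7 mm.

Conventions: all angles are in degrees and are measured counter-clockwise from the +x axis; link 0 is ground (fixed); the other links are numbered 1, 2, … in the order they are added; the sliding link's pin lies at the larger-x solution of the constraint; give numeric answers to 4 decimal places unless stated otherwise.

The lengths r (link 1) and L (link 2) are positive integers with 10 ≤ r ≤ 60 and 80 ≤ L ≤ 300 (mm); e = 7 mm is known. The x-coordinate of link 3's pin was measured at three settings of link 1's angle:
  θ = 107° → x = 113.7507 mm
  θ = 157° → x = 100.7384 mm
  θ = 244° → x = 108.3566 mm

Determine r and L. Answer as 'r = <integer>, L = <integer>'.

constraint per measurement: (x − r cos θ)² + (r sin θ − e)² = L²
subtracting the θ₁ and θ₂ equations cancels the r² and L² terms:
r = (x₁² − x₂²) / (2[(x₁cos θ₁ + e sin θ₁) − (x₂cos θ₂ + e sin θ₂)]) = 22.0000 → r = 22
L² = (x₁ − r cos θ₁)² + (r sin θ₁ − e)² = 14641.0093 → L = 121.0000 → L = 121
check at θ₃=244°: x = 108.3566 (printed 108.3566) ✓

r = 22, L = 121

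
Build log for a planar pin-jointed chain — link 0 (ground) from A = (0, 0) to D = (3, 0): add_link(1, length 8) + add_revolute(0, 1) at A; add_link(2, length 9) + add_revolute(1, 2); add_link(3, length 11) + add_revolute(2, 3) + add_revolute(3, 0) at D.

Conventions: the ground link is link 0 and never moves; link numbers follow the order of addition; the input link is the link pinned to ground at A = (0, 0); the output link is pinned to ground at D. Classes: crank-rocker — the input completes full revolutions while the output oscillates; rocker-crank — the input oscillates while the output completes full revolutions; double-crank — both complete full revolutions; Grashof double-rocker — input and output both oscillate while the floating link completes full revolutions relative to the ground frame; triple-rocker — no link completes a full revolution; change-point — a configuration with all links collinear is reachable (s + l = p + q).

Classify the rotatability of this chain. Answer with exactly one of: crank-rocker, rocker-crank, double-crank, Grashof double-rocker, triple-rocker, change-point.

lengths: ground=3, input=8, coupler=9, output=11
sorted: s=3 (shortest), l=11 (longest), p+q=17
s + l = 14 vs p + q = 17
s + l < p + q (Grashof) with shortest = ground link → double-crank

double-crank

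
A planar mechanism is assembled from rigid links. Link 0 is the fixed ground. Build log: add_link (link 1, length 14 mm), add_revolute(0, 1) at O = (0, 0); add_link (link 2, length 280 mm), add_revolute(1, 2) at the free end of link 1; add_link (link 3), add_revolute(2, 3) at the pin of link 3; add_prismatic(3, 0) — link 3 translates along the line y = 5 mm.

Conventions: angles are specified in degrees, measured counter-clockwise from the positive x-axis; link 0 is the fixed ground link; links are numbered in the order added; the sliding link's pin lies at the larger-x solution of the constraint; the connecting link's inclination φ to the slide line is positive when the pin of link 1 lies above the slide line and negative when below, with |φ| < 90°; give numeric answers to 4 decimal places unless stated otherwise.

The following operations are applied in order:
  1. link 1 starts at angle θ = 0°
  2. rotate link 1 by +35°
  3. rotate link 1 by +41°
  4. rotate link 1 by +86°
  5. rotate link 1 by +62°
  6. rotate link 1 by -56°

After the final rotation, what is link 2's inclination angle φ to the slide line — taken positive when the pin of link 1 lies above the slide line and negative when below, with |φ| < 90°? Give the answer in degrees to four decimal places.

geometry: r = 14 mm, L = 280 mm, e = 5 mm; θ starts at 0°
rotate link 1 by +35°: θ ← 0° +35° = 35°
rotate link 1 by +41°: θ ← 35° +41° = 76°
rotate link 1 by +86°: θ ← 76° +86° = 162°
rotate link 1 by +62°: θ ← 162° +62° = 224°
rotate link 1 by -56°: θ ← 224° -56° = 168°
h = r sin θ − e = 2.910764 − 5 = -2.089236
sin φ = h / L = -2.089236 / 280 = -0.00746156
φ = arcsin(-0.00746156) = -0.427520°

-0.4275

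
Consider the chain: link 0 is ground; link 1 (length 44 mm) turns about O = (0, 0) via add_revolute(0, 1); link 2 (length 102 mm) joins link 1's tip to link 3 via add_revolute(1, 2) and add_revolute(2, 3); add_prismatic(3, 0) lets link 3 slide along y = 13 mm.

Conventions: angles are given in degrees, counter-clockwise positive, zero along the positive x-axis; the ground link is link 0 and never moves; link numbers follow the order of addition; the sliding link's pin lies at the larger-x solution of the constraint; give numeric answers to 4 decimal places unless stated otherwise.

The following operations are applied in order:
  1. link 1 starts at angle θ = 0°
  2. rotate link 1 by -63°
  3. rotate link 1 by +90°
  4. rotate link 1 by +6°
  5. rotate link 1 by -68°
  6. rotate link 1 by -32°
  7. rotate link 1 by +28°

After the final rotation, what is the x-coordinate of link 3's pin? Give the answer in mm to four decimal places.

geometry: r = 44 mm, L = 102 mm, e = 13 mm; θ starts at 0°
rotate link 1 by -63°: θ ← 0° -63° = -63°
rotate link 1 by +90°: θ ← -63° +90° = 27°
rotate link 1 by +6°: θ ← 27° +6° = 33°
rotate link 1 by -68°: θ ← 33° -68° = -35°
rotate link 1 by -32°: θ ← -35° -32° = -67°
rotate link 1 by +28°: θ ← -67° +28° = -39°
crank pin P = (r cos θ, r sin θ) = (34.194422, -27.690097)
h = r sin θ − e = -27.690097 − 13 = -40.690097
x = r cos θ + √(L² − h²) = 34.194422 + 93.532433 = 127.726855

127.7269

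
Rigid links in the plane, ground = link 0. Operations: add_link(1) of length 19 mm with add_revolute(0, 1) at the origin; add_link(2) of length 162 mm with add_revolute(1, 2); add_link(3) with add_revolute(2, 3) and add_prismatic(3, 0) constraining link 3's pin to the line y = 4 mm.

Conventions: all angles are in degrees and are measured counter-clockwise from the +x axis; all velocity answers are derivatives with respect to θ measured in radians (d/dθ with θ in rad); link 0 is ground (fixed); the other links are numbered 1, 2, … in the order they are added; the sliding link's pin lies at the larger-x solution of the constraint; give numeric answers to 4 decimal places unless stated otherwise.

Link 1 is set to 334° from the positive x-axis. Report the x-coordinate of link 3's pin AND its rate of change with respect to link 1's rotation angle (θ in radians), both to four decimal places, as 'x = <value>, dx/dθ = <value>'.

geometry: r = 19 mm, L = 162 mm, e = 4 mm
crank pin P = (r cos θ, r sin θ) = (17.077087, -8.329052)
h = r sin θ − e = -8.329052 − 4 = -12.329052
x = r cos θ + √(L² − h²) = 17.077087 + 161.530166 = 178.607253
dx/dθ = −r sin θ − h·r cos θ/√(L² − h²) (θ in radians; h = -12.329052) = 9.632488

x = 178.6073, dx/dθ = 9.6325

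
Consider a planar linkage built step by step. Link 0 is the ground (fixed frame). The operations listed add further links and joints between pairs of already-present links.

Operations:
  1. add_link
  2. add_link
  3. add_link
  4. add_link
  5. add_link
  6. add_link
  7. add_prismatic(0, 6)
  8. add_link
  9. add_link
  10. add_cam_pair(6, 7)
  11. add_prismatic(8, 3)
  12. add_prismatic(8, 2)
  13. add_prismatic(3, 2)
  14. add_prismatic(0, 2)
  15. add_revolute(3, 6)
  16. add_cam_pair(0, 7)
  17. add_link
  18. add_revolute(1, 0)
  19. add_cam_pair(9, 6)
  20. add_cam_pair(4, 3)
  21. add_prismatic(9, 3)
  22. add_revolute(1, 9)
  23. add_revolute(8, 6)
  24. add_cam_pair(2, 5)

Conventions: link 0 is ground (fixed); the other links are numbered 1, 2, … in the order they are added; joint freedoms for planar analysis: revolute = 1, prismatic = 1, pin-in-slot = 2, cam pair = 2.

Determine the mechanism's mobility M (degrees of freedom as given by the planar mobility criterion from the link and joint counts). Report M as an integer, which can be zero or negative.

link 0 = ground. State L|J1|J2 = 1|0|0
+link1  2|0|0
+link2  3|0|0
+link3  4|0|0
+link4  5|0|0
+link5  6|0|0
+link6  7|0|0
P(0,6) f=1→J1  7|1|0
+link7  8|1|0
+link8  9|1|0
C(6,7) f=2→J2  9|1|1
P(8,3) f=1→J1  9|2|1
P(8,2) f=1→J1  9|3|1
P(3,2) f=1→J1  9|4|1
P(0,2) f=1→J1  9|5|1
R(3,6) f=1→J1  9|6|1
C(0,7) f=2→J2  9|6|2
+link9  10|6|2
R(1,0) f=1→J1  10|7|2
C(9,6) f=2→J2  10|7|3
C(4,3) f=2→J2  10|7|4
P(9,3) f=1→J1  10|8|4
R(1,9) f=1→J1  10|9|4
R(8,6) f=1→J1  10|10|4
C(2,5) f=2→J2  10|10|5
M = 3(10−1)−2·10−5 = 27−20−5 = 2

M = 2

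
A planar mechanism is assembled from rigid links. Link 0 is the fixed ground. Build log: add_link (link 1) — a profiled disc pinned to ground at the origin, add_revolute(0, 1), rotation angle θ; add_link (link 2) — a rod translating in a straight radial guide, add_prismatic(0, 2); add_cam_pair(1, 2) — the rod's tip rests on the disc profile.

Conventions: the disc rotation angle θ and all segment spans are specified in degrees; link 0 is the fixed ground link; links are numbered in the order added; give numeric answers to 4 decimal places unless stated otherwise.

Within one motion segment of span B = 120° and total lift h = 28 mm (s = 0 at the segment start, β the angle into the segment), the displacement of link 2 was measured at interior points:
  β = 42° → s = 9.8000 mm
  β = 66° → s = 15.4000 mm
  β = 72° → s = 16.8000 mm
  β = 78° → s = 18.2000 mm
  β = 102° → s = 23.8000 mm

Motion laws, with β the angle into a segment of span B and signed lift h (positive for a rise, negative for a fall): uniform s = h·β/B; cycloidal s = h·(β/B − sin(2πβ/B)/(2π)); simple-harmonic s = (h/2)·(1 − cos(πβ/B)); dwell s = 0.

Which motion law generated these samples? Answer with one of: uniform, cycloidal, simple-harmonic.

candidates at β/B = r: uniform s = h·r (linear in β); cycloidal s = h·(r − sin(2πr)/(2π)); simple-harmonic s = (h/2)(1 − cos(πr))
β=42°: printed 9.8000 | uniform 9.8000, cycloidal 6.1947, simple-harmonic 7.6441
β=66°: printed 15.4000 | uniform 15.4000, cycloidal 16.7771, simple-harmonic 16.1901
β=72°: printed 16.8000 | uniform 16.8000, cycloidal 19.4194, simple-harmonic 18.3262
β=78°: printed 18.2000 | uniform 18.2000, cycloidal 21.8053, simple-harmonic 20.3559
β=102°: printed 23.8000 | uniform 23.8000, cycloidal 27.4053, simple-harmonic 26.4741
only one law matches every sample → uniform

uniform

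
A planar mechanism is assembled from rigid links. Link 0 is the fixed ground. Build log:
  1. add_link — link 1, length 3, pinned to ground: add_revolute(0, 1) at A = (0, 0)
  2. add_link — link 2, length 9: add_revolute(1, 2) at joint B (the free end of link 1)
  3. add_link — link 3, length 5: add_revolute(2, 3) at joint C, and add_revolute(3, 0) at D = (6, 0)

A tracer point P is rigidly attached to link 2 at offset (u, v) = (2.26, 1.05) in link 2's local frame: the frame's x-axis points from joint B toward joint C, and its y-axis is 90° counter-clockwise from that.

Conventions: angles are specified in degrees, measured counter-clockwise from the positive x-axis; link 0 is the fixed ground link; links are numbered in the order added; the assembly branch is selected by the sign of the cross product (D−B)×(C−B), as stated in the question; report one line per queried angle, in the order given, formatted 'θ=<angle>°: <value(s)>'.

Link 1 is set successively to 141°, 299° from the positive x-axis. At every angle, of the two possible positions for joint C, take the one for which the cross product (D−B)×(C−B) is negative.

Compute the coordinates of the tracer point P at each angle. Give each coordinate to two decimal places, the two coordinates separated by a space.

A=(0,0), D=(6.00,0)
θ=141°: B = A + 3.00·(cos141°, sin141°) = (-2.3314, 1.8880)
θ=141°: |BD| = 8.5427
θ=141°: circle(B,9.00) ∩ circle(D,5.00): a=7.5490, h=4.9003
θ=141°:   candidates: C₊=(6.1139,4.9987) cross=41.861; C₋=(3.9479,-4.5595) cross=-41.861
θ=141°:   branch - wants cross < 0 → take C=(3.9479,-4.5595) (cross=-41.861)
θ=141°: ex = (C−B)/|BC| = (0.6977,-0.7164); ey = (0.7164,0.6977)
θ=141°: P = B + 2.26·ex + 1.05·ey = (-0.0024,1.0015)
θ=299°: B = A + 3.00·(cos299°, sin299°) = (1.4544, -2.6239)
θ=299°: |BD| = 5.2485
θ=299°: circle(B,9.00) ∩ circle(D,5.00): a=7.9591, h=4.2015
θ=299°:   candidates: C₊=(6.2471,4.9939) cross=22.052; C₋=(10.4480,-2.2837) cross=-22.052
θ=299°:   branch - wants cross < 0 → take C=(10.4480,-2.2837) (cross=-22.052)
θ=299°: ex = (C−B)/|BC| = (0.9993,0.0378); ey = (-0.0378,0.9993)
θ=299°: P = B + 2.26·ex + 1.05·ey = (3.6731,-1.4892)

θ=141°: -0.00 1.00
θ=299°: 3.67 -1.49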